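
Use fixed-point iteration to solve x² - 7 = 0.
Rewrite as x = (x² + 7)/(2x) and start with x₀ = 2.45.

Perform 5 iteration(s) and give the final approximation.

Equation: x² - 7 = 0
Fixed-point form: x = (x² + 7)/(2x)
x₀ = 2.45

x_1 = g(2.450000) = 2.653571
x_2 = g(2.653571) = 2.645763
x_3 = g(2.645763) = 2.645751
x_4 = g(2.645751) = 2.645751
x_5 = g(2.645751) = 2.645751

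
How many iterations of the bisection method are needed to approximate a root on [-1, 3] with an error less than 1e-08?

We need (b-a)/2^n ≤ 1e-08
(3 - (-1))/2^n ≤ 1e-08
4/2^n ≤ 1e-08
2^n ≥ 400000000
n ≥ log₂(400000000) = 28.58
n ≥ 29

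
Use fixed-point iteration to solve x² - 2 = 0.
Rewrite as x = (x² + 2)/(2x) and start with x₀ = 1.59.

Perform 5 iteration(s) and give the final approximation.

Equation: x² - 2 = 0
Fixed-point form: x = (x² + 2)/(2x)
x₀ = 1.59

x_1 = g(1.590000) = 1.423931
x_2 = g(1.423931) = 1.414247
x_3 = g(1.414247) = 1.414214
x_4 = g(1.414214) = 1.414214
x_5 = g(1.414214) = 1.414214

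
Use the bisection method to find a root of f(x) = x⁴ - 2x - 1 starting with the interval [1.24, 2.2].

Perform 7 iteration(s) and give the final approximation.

f(x) = x⁴ - 2x - 1
Initial interval: [1.24, 2.2]

Iteration 1:
  c_1 = (1.240000 + 2.200000)/2 = 1.720000
  f(c_1) = f(1.720000) = 4.312131
  f(a) × f(c) < 0, new interval: [1.240000, 1.720000]
Iteration 2:
  c_2 = (1.240000 + 1.720000)/2 = 1.480000
  f(c_2) = f(1.480000) = 0.837852
  f(a) × f(c) < 0, new interval: [1.240000, 1.480000]
Iteration 3:
  c_3 = (1.240000 + 1.480000)/2 = 1.360000
  f(c_3) = f(1.360000) = -0.298980
  f(a) × f(c) ≥ 0, new interval: [1.360000, 1.480000]
Iteration 4:
  c_4 = (1.360000 + 1.480000)/2 = 1.420000
  f(c_4) = f(1.420000) = 0.225869
  f(a) × f(c) < 0, new interval: [1.360000, 1.420000]
Iteration 5:
  c_5 = (1.360000 + 1.420000)/2 = 1.390000
  f(c_5) = f(1.390000) = -0.046990
  f(a) × f(c) ≥ 0, new interval: [1.390000, 1.420000]
Iteration 6:
  c_6 = (1.390000 + 1.420000)/2 = 1.405000
  f(c_6) = f(1.405000) = 0.086775
  f(a) × f(c) < 0, new interval: [1.390000, 1.405000]
Iteration 7:
  c_7 = (1.390000 + 1.405000)/2 = 1.397500
  f(c_7) = f(1.397500) = 0.019233
  f(a) × f(c) < 0, new interval: [1.390000, 1.397500]

After 7 iteration(s), the approximation is c_7 = 1.397500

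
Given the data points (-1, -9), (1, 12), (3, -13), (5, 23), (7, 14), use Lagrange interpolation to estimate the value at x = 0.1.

Lagrange interpolation formula:
P(x) = Σ yᵢ × Lᵢ(x)
where Lᵢ(x) = Π_{j≠i} (x - xⱼ)/(xᵢ - xⱼ)

L_0(0.1) = (0.1 - 1)/(-1 - 1) × (0.1 - 3)/(-1 - 3) × (0.1 - 5)/(-1 - 5) × (0.1 - 7)/(-1 - 7) = 0.229802
L_1(0.1) = (0.1 - (-1))/(1 - (-1)) × (0.1 - 3)/(1 - 3) × (0.1 - 5)/(1 - 5) × (0.1 - 7)/(1 - 7) = 1.123478
L_2(0.1) = (0.1 - (-1))/(3 - (-1)) × (0.1 - 1)/(3 - 1) × (0.1 - 5)/(3 - 5) × (0.1 - 7)/(3 - 7) = -0.522998
L_3(0.1) = (0.1 - (-1))/(5 - (-1)) × (0.1 - 1)/(5 - 1) × (0.1 - 3)/(5 - 3) × (0.1 - 7)/(5 - 7) = 0.206353
L_4(0.1) = (0.1 - (-1))/(7 - (-1)) × (0.1 - 1)/(7 - 1) × (0.1 - 3)/(7 - 3) × (0.1 - 5)/(7 - 5) = -0.036635

P(0.1) = (-9)×L_0(0.1) + 12×L_1(0.1) + (-13)×L_2(0.1) + 23×L_3(0.1) + 14×L_4(0.1)
P(0.1) = 22.445726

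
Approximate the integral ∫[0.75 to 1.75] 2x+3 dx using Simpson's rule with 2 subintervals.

f(x) = 2x+3
a = 0.75, b = 1.75, n = 2
h = (b - a)/n = 0.500000

Simpson's rule: (h/3)[f(x₀) + 4f(x₁) + 2f(x₂) + ... + f(xₙ)]

x_0 = 0.7500, f(x_0) = 4.500000, coefficient = 1
x_1 = 1.2500, f(x_1) = 5.500000, coefficient = 4
x_2 = 1.7500, f(x_2) = 6.500000, coefficient = 1

I ≈ (0.500000/3) × 33.000000 = 5.500000
Exact value: 5.500000
Error: 0.000000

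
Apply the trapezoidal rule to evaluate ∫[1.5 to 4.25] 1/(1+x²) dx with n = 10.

f(x) = 1/(1+x²)
a = 1.5, b = 4.25, n = 10
h = (b - a)/n = 0.275000

Trapezoidal rule: (h/2)[f(x₀) + 2f(x₁) + 2f(x₂) + ... + f(xₙ)]

x_0 = 1.5000, f(x_0) = 0.307692, coefficient = 1
x_1 = 1.7750, f(x_1) = 0.240928, coefficient = 2
x_2 = 2.0500, f(x_2) = 0.192215, coefficient = 2
x_3 = 2.3250, f(x_3) = 0.156113, coefficient = 2
x_4 = 2.6000, f(x_4) = 0.128866, coefficient = 2
x_5 = 2.8750, f(x_5) = 0.107926, coefficient = 2
x_6 = 3.1500, f(x_6) = 0.091554, coefficient = 2
x_7 = 3.4250, f(x_7) = 0.078551, coefficient = 2
x_8 = 3.7000, f(x_8) = 0.068074, coefficient = 2
x_9 = 3.9750, f(x_9) = 0.059522, coefficient = 2
x_10 = 4.2500, f(x_10) = 0.052459, coefficient = 1

I ≈ (0.275000/2) × 2.607646 = 0.358551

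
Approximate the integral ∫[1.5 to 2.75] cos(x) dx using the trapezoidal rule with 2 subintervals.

f(x) = cos(x)
a = 1.5, b = 2.75, n = 2
h = (b - a)/n = 0.625000

Trapezoidal rule: (h/2)[f(x₀) + 2f(x₁) + 2f(x₂) + ... + f(xₙ)]

x_0 = 1.5000, f(x_0) = 0.070737, coefficient = 1
x_1 = 2.1250, f(x_1) = -0.526266, coefficient = 2
x_2 = 2.7500, f(x_2) = -0.924302, coefficient = 1

I ≈ (0.625000/2) × -1.906098 = -0.595656
Exact value: -0.615834
Error: 0.020178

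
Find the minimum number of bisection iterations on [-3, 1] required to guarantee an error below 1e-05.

We need (b-a)/2^n ≤ 1e-05
(1 - (-3))/2^n ≤ 1e-05
4/2^n ≤ 1e-05
2^n ≥ 400000
n ≥ log₂(400000) = 18.61
n ≥ 19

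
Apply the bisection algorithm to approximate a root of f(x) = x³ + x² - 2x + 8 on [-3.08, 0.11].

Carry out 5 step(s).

f(x) = x³ + x² - 2x + 8
Initial interval: [-3.08, 0.11]

Iteration 1:
  c_1 = (-3.080000 + 0.110000)/2 = -1.485000
  f(c_1) = f(-1.485000) = 9.900466
  f(a) × f(c) < 0, new interval: [-3.080000, -1.485000]
Iteration 2:
  c_2 = (-3.080000 + (-1.485000))/2 = -2.282500
  f(c_2) = f(-2.282500) = 5.883423
  f(a) × f(c) < 0, new interval: [-3.080000, -2.282500]
Iteration 3:
  c_3 = (-3.080000 + (-2.282500))/2 = -2.681250
  f(c_3) = f(-2.681250) = 1.275823
  f(a) × f(c) < 0, new interval: [-3.080000, -2.681250]
Iteration 4:
  c_4 = (-3.080000 + (-2.681250))/2 = -2.880625
  f(c_4) = f(-2.880625) = -1.844177
  f(a) × f(c) ≥ 0, new interval: [-2.880625, -2.681250]
Iteration 5:
  c_5 = (-2.880625 + (-2.681250))/2 = -2.780938
  f(c_5) = f(-2.780938) = -0.211207
  f(a) × f(c) ≥ 0, new interval: [-2.780938, -2.681250]

After 5 iteration(s), the approximation is c_5 = -2.780938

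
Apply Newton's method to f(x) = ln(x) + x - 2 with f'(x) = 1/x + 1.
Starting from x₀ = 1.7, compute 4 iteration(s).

f(x) = ln(x) + x - 2
f'(x) = 1/x + 1
x₀ = 1.7

Newton-Raphson formula: x_{n+1} = x_n - f(x_n)/f'(x_n)

Iteration 1:
  f(1.700000) = 0.230628
  f'(1.700000) = 1.588235
  x_1 = 1.700000 - 0.230628/1.588235 = 1.554790
Iteration 2:
  f(1.554790) = -0.003870
  f'(1.554790) = 1.643174
  x_2 = 1.554790 - (-0.003870)/1.643174 = 1.557145
Iteration 3:
  f(1.557145) = -0.000001
  f'(1.557145) = 1.642201
  x_3 = 1.557145 - (-0.000001)/1.642201 = 1.557146
Iteration 4:
  f(1.557146) = 0.000000
  f'(1.557146) = 1.642201
  x_4 = 1.557146 - 0.000000/1.642201 = 1.557146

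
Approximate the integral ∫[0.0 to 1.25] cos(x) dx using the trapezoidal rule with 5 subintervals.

f(x) = cos(x)
a = 0.0, b = 1.25, n = 5
h = (b - a)/n = 0.250000

Trapezoidal rule: (h/2)[f(x₀) + 2f(x₁) + 2f(x₂) + ... + f(xₙ)]

x_0 = 0.0000, f(x_0) = 1.000000, coefficient = 1
x_1 = 0.2500, f(x_1) = 0.968912, coefficient = 2
x_2 = 0.5000, f(x_2) = 0.877583, coefficient = 2
x_3 = 0.7500, f(x_3) = 0.731689, coefficient = 2
x_4 = 1.0000, f(x_4) = 0.540302, coefficient = 2
x_5 = 1.2500, f(x_5) = 0.315322, coefficient = 1

I ≈ (0.250000/2) × 7.552295 = 0.944037
Exact value: 0.948985
Error: 0.004948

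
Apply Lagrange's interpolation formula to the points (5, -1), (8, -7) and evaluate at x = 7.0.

Lagrange interpolation formula:
P(x) = Σ yᵢ × Lᵢ(x)
where Lᵢ(x) = Π_{j≠i} (x - xⱼ)/(xᵢ - xⱼ)

L_0(7.0) = (7.0 - 8)/(5 - 8) = 0.333333
L_1(7.0) = (7.0 - 5)/(8 - 5) = 0.666667

P(7.0) = (-1)×L_0(7.0) + (-7)×L_1(7.0)
P(7.0) = -5.000000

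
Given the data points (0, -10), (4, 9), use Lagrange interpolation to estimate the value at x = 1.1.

Lagrange interpolation formula:
P(x) = Σ yᵢ × Lᵢ(x)
where Lᵢ(x) = Π_{j≠i} (x - xⱼ)/(xᵢ - xⱼ)

L_0(1.1) = (1.1 - 4)/(0 - 4) = 0.725000
L_1(1.1) = (1.1 - 0)/(4 - 0) = 0.275000

P(1.1) = (-10)×L_0(1.1) + 9×L_1(1.1)
P(1.1) = -4.775000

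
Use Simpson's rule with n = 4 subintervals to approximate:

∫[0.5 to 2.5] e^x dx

f(x) = e^x
a = 0.5, b = 2.5, n = 4
h = (b - a)/n = 0.500000

Simpson's rule: (h/3)[f(x₀) + 4f(x₁) + 2f(x₂) + ... + f(xₙ)]

x_0 = 0.5000, f(x_0) = 1.648721, coefficient = 1
x_1 = 1.0000, f(x_1) = 2.718282, coefficient = 4
x_2 = 1.5000, f(x_2) = 4.481689, coefficient = 2
x_3 = 2.0000, f(x_3) = 7.389056, coefficient = 4
x_4 = 2.5000, f(x_4) = 12.182494, coefficient = 1

I ≈ (0.500000/3) × 63.223945 = 10.537324
Exact value: 10.533773
Error: 0.003551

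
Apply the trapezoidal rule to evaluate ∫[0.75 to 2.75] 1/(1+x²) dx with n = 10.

f(x) = 1/(1+x²)
a = 0.75, b = 2.75, n = 10
h = (b - a)/n = 0.200000

Trapezoidal rule: (h/2)[f(x₀) + 2f(x₁) + 2f(x₂) + ... + f(xₙ)]

x_0 = 0.7500, f(x_0) = 0.640000, coefficient = 1
x_1 = 0.9500, f(x_1) = 0.525624, coefficient = 2
x_2 = 1.1500, f(x_2) = 0.430571, coefficient = 2
x_3 = 1.3500, f(x_3) = 0.354296, coefficient = 2
x_4 = 1.5500, f(x_4) = 0.293902, coefficient = 2
x_5 = 1.7500, f(x_5) = 0.246154, coefficient = 2
x_6 = 1.9500, f(x_6) = 0.208225, coefficient = 2
x_7 = 2.1500, f(x_7) = 0.177857, coefficient = 2
x_8 = 2.3500, f(x_8) = 0.153315, coefficient = 2
x_9 = 2.5500, f(x_9) = 0.133289, coefficient = 2
x_10 = 2.7500, f(x_10) = 0.116788, coefficient = 1

I ≈ (0.200000/2) × 5.803252 = 0.580325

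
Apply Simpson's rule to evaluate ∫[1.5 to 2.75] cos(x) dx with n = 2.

f(x) = cos(x)
a = 1.5, b = 2.75, n = 2
h = (b - a)/n = 0.625000

Simpson's rule: (h/3)[f(x₀) + 4f(x₁) + 2f(x₂) + ... + f(xₙ)]

x_0 = 1.5000, f(x_0) = 0.070737, coefficient = 1
x_1 = 2.1250, f(x_1) = -0.526266, coefficient = 4
x_2 = 2.7500, f(x_2) = -0.924302, coefficient = 1

I ≈ (0.625000/3) × -2.958631 = -0.616381
Exact value: -0.615834
Error: 0.000547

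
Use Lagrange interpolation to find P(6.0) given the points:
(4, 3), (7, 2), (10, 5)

Lagrange interpolation formula:
P(x) = Σ yᵢ × Lᵢ(x)
where Lᵢ(x) = Π_{j≠i} (x - xⱼ)/(xᵢ - xⱼ)

L_0(6.0) = (6.0 - 7)/(4 - 7) × (6.0 - 10)/(4 - 10) = 0.222222
L_1(6.0) = (6.0 - 4)/(7 - 4) × (6.0 - 10)/(7 - 10) = 0.888889
L_2(6.0) = (6.0 - 4)/(10 - 4) × (6.0 - 7)/(10 - 7) = -0.111111

P(6.0) = 3×L_0(6.0) + 2×L_1(6.0) + 5×L_2(6.0)
P(6.0) = 1.888889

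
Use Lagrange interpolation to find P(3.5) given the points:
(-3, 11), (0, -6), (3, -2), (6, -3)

Lagrange interpolation formula:
P(x) = Σ yᵢ × Lᵢ(x)
where Lᵢ(x) = Π_{j≠i} (x - xⱼ)/(xᵢ - xⱼ)

L_0(3.5) = (3.5 - 0)/(-3 - 0) × (3.5 - 3)/(-3 - 3) × (3.5 - 6)/(-3 - 6) = 0.027006
L_1(3.5) = (3.5 - (-3))/(0 - (-3)) × (3.5 - 3)/(0 - 3) × (3.5 - 6)/(0 - 6) = -0.150463
L_2(3.5) = (3.5 - (-3))/(3 - (-3)) × (3.5 - 0)/(3 - 0) × (3.5 - 6)/(3 - 6) = 1.053241
L_3(3.5) = (3.5 - (-3))/(6 - (-3)) × (3.5 - 0)/(6 - 0) × (3.5 - 3)/(6 - 3) = 0.070216

P(3.5) = 11×L_0(3.5) + (-6)×L_1(3.5) + (-2)×L_2(3.5) + (-3)×L_3(3.5)
P(3.5) = -1.117284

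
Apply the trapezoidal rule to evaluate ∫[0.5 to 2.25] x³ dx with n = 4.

f(x) = x³
a = 0.5, b = 2.25, n = 4
h = (b - a)/n = 0.437500

Trapezoidal rule: (h/2)[f(x₀) + 2f(x₁) + 2f(x₂) + ... + f(xₙ)]

x_0 = 0.5000, f(x_0) = 0.125000, coefficient = 1
x_1 = 0.9375, f(x_1) = 0.823975, coefficient = 2
x_2 = 1.3750, f(x_2) = 2.599609, coefficient = 2
x_3 = 1.8125, f(x_3) = 5.954346, coefficient = 2
x_4 = 2.2500, f(x_4) = 11.390625, coefficient = 1

I ≈ (0.437500/2) × 30.271484 = 6.621887
Exact value: 6.391602
Error: 0.230286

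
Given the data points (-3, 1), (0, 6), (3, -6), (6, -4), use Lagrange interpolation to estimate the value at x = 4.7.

Lagrange interpolation formula:
P(x) = Σ yᵢ × Lᵢ(x)
where Lᵢ(x) = Π_{j≠i} (x - xⱼ)/(xᵢ - xⱼ)

L_0(4.7) = (4.7 - 0)/(-3 - 0) × (4.7 - 3)/(-3 - 3) × (4.7 - 6)/(-3 - 6) = 0.064117
L_1(4.7) = (4.7 - (-3))/(0 - (-3)) × (4.7 - 3)/(0 - 3) × (4.7 - 6)/(0 - 6) = -0.315130
L_2(4.7) = (4.7 - (-3))/(3 - (-3)) × (4.7 - 0)/(3 - 0) × (4.7 - 6)/(3 - 6) = 0.871241
L_3(4.7) = (4.7 - (-3))/(6 - (-3)) × (4.7 - 0)/(6 - 0) × (4.7 - 3)/(6 - 3) = 0.379772

P(4.7) = 1×L_0(4.7) + 6×L_1(4.7) + (-6)×L_2(4.7) + (-4)×L_3(4.7)
P(4.7) = -8.573191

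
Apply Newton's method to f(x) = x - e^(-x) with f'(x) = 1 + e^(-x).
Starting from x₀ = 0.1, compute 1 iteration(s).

f(x) = x - e^(-x)
f'(x) = 1 + e^(-x)
x₀ = 0.1

Newton-Raphson formula: x_{n+1} = x_n - f(x_n)/f'(x_n)

Iteration 1:
  f(0.100000) = -0.804837
  f'(0.100000) = 1.904837
  x_1 = 0.100000 - (-0.804837)/1.904837 = 0.522523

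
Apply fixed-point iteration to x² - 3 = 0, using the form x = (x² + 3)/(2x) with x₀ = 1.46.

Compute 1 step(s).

Equation: x² - 3 = 0
Fixed-point form: x = (x² + 3)/(2x)
x₀ = 1.46

x_1 = g(1.460000) = 1.757397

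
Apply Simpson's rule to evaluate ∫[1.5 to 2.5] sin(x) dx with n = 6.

f(x) = sin(x)
a = 1.5, b = 2.5, n = 6
h = (b - a)/n = 0.166667

Simpson's rule: (h/3)[f(x₀) + 4f(x₁) + 2f(x₂) + ... + f(xₙ)]

x_0 = 1.5000, f(x_0) = 0.997495, coefficient = 1
x_1 = 1.6667, f(x_1) = 0.995408, coefficient = 4
x_2 = 1.8333, f(x_2) = 0.965735, coefficient = 2
x_3 = 2.0000, f(x_3) = 0.909297, coefficient = 4
x_4 = 2.1667, f(x_4) = 0.827660, coefficient = 2
x_5 = 2.3333, f(x_5) = 0.723086, coefficient = 4
x_6 = 2.5000, f(x_6) = 0.598472, coefficient = 1

I ≈ (0.166667/3) × 15.693922 = 0.871885
Exact value: 0.871881
Error: 0.000004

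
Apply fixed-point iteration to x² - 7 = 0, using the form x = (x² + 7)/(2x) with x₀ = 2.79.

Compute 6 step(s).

Equation: x² - 7 = 0
Fixed-point form: x = (x² + 7)/(2x)
x₀ = 2.79

x_1 = g(2.790000) = 2.649480
x_2 = g(2.649480) = 2.645754
x_3 = g(2.645754) = 2.645751
x_4 = g(2.645751) = 2.645751
x_5 = g(2.645751) = 2.645751
x_6 = g(2.645751) = 2.645751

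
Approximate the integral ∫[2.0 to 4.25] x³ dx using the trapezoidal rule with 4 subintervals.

f(x) = x³
a = 2.0, b = 4.25, n = 4
h = (b - a)/n = 0.562500

Trapezoidal rule: (h/2)[f(x₀) + 2f(x₁) + 2f(x₂) + ... + f(xₙ)]

x_0 = 2.0000, f(x_0) = 8.000000, coefficient = 1
x_1 = 2.5625, f(x_1) = 16.826416, coefficient = 2
x_2 = 3.1250, f(x_2) = 30.517578, coefficient = 2
x_3 = 3.6875, f(x_3) = 50.141357, coefficient = 2
x_4 = 4.2500, f(x_4) = 76.765625, coefficient = 1

I ≈ (0.562500/2) × 279.736328 = 78.675842
Exact value: 77.563477
Error: 1.112366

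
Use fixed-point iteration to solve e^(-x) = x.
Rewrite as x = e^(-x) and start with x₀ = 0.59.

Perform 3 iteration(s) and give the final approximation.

Equation: e^(-x) = x
Fixed-point form: x = e^(-x)
x₀ = 0.59

x_1 = g(0.590000) = 0.554327
x_2 = g(0.554327) = 0.574459
x_3 = g(0.574459) = 0.563010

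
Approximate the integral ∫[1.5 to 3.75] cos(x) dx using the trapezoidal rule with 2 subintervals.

f(x) = cos(x)
a = 1.5, b = 3.75, n = 2
h = (b - a)/n = 1.125000

Trapezoidal rule: (h/2)[f(x₀) + 2f(x₁) + 2f(x₂) + ... + f(xₙ)]

x_0 = 1.5000, f(x_0) = 0.070737, coefficient = 1
x_1 = 2.6250, f(x_1) = -0.869507, coefficient = 2
x_2 = 3.7500, f(x_2) = -0.820559, coefficient = 1

I ≈ (1.125000/2) × -2.488837 = -1.399971
Exact value: -1.569056
Error: 0.169086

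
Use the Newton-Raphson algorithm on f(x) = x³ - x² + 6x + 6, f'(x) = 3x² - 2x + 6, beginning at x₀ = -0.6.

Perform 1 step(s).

f(x) = x³ - x² + 6x + 6
f'(x) = 3x² - 2x + 6
x₀ = -0.6

Newton-Raphson formula: x_{n+1} = x_n - f(x_n)/f'(x_n)

Iteration 1:
  f(-0.600000) = 1.824000
  f'(-0.600000) = 8.280000
  x_1 = -0.600000 - 1.824000/8.280000 = -0.820290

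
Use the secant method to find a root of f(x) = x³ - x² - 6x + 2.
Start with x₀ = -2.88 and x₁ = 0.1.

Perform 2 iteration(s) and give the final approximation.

f(x) = x³ - x² - 6x + 2
x₀ = -2.88, x₁ = 0.1

Secant formula: x_{n+1} = x_n - f(x_n)(x_n - x_{n-1})/(f(x_n) - f(x_{n-1}))

Iteration 1:
  f(-2.880000) = -12.902272
  f(0.100000) = 1.391000
  x_2 = 0.100000 - 1.391000×(0.100000 - (-2.880000))/(1.391000 - (-12.902272))
       = -0.190009
Iteration 2:
  f(0.100000) = 1.391000
  f(-0.190009) = 3.097092
  x_3 = -0.190009 - 3.097092×(-0.190009 - 0.100000)/(3.097092 - 1.391000)
       = 0.336448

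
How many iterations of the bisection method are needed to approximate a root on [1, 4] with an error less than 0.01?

We need (b-a)/2^n ≤ 0.01
(4 - 1)/2^n ≤ 0.01
3/2^n ≤ 0.01
2^n ≥ 300
n ≥ log₂(300) = 8.23
n ≥ 9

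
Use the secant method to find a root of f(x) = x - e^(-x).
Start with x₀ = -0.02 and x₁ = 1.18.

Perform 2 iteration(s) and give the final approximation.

f(x) = x - e^(-x)
x₀ = -0.02, x₁ = 1.18

Secant formula: x_{n+1} = x_n - f(x_n)(x_n - x_{n-1})/(f(x_n) - f(x_{n-1}))

Iteration 1:
  f(-0.020000) = -1.040201
  f(1.180000) = 0.872721
  x_2 = 1.180000 - 0.872721×(1.180000 - (-0.020000))/(0.872721 - (-1.040201))
       = 0.632531
Iteration 2:
  f(1.180000) = 0.872721
  f(0.632531) = 0.101286
  x_3 = 0.632531 - 0.101286×(0.632531 - 1.180000)/(0.101286 - 0.872721)
       = 0.560651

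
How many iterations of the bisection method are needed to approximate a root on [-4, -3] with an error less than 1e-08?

We need (b-a)/2^n ≤ 1e-08
(-3 - (-4))/2^n ≤ 1e-08
1/2^n ≤ 1e-08
2^n ≥ 100000000
n ≥ log₂(100000000) = 26.58
n ≥ 27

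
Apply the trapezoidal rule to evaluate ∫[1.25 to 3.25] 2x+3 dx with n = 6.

f(x) = 2x+3
a = 1.25, b = 3.25, n = 6
h = (b - a)/n = 0.333333

Trapezoidal rule: (h/2)[f(x₀) + 2f(x₁) + 2f(x₂) + ... + f(xₙ)]

x_0 = 1.2500, f(x_0) = 5.500000, coefficient = 1
x_1 = 1.5833, f(x_1) = 6.166667, coefficient = 2
x_2 = 1.9167, f(x_2) = 6.833333, coefficient = 2
x_3 = 2.2500, f(x_3) = 7.500000, coefficient = 2
x_4 = 2.5833, f(x_4) = 8.166667, coefficient = 2
x_5 = 2.9167, f(x_5) = 8.833333, coefficient = 2
x_6 = 3.2500, f(x_6) = 9.500000, coefficient = 1

I ≈ (0.333333/2) × 90.000000 = 15.000000
Exact value: 15.000000
Error: 0.000000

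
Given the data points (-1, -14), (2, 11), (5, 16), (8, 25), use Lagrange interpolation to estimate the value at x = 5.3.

Lagrange interpolation formula:
P(x) = Σ yᵢ × Lᵢ(x)
where Lᵢ(x) = Π_{j≠i} (x - xⱼ)/(xᵢ - xⱼ)

L_0(5.3) = (5.3 - 2)/(-1 - 2) × (5.3 - 5)/(-1 - 5) × (5.3 - 8)/(-1 - 8) = 0.016500
L_1(5.3) = (5.3 - (-1))/(2 - (-1)) × (5.3 - 5)/(2 - 5) × (5.3 - 8)/(2 - 8) = -0.094500
L_2(5.3) = (5.3 - (-1))/(5 - (-1)) × (5.3 - 2)/(5 - 2) × (5.3 - 8)/(5 - 8) = 1.039500
L_3(5.3) = (5.3 - (-1))/(8 - (-1)) × (5.3 - 2)/(8 - 2) × (5.3 - 5)/(8 - 5) = 0.038500

P(5.3) = (-14)×L_0(5.3) + 11×L_1(5.3) + 16×L_2(5.3) + 25×L_3(5.3)
P(5.3) = 16.324000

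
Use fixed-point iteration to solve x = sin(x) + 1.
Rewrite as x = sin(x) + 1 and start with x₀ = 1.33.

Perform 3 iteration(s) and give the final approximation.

Equation: x = sin(x) + 1
Fixed-point form: x = sin(x) + 1
x₀ = 1.33

x_1 = g(1.330000) = 1.971148
x_2 = g(1.971148) = 1.920924
x_3 = g(1.920924) = 1.939329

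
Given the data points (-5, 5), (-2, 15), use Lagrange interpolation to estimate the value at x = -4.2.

Lagrange interpolation formula:
P(x) = Σ yᵢ × Lᵢ(x)
where Lᵢ(x) = Π_{j≠i} (x - xⱼ)/(xᵢ - xⱼ)

L_0(-4.2) = (-4.2 - (-2))/(-5 - (-2)) = 0.733333
L_1(-4.2) = (-4.2 - (-5))/(-2 - (-5)) = 0.266667

P(-4.2) = 5×L_0(-4.2) + 15×L_1(-4.2)
P(-4.2) = 7.666667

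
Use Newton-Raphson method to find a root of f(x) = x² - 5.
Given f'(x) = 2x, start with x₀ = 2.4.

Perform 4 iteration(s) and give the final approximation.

f(x) = x² - 5
f'(x) = 2x
x₀ = 2.4

Newton-Raphson formula: x_{n+1} = x_n - f(x_n)/f'(x_n)

Iteration 1:
  f(2.400000) = 0.760000
  f'(2.400000) = 4.800000
  x_1 = 2.400000 - 0.760000/4.800000 = 2.241667
Iteration 2:
  f(2.241667) = 0.025069
  f'(2.241667) = 4.483333
  x_2 = 2.241667 - 0.025069/4.483333 = 2.236075
Iteration 3:
  f(2.236075) = 0.000031
  f'(2.236075) = 4.472150
  x_3 = 2.236075 - 0.000031/4.472150 = 2.236068
Iteration 4:
  f(2.236068) = 0.000000
  f'(2.236068) = 4.472136
  x_4 = 2.236068 - 0.000000/4.472136 = 2.236068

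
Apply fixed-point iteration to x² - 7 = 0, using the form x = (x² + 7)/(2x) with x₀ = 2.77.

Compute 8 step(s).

Equation: x² - 7 = 0
Fixed-point form: x = (x² + 7)/(2x)
x₀ = 2.77

x_1 = g(2.770000) = 2.648538
x_2 = g(2.648538) = 2.645753
x_3 = g(2.645753) = 2.645751
x_4 = g(2.645751) = 2.645751
x_5 = g(2.645751) = 2.645751
x_6 = g(2.645751) = 2.645751
x_7 = g(2.645751) = 2.645751
x_8 = g(2.645751) = 2.645751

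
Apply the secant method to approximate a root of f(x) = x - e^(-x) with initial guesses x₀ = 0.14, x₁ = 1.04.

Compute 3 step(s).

f(x) = x - e^(-x)
x₀ = 0.14, x₁ = 1.04

Secant formula: x_{n+1} = x_n - f(x_n)(x_n - x_{n-1})/(f(x_n) - f(x_{n-1}))

Iteration 1:
  f(0.140000) = -0.729358
  f(1.040000) = 0.686545
  x_2 = 1.040000 - 0.686545×(1.040000 - 0.140000)/(0.686545 - (-0.729358))
       = 0.603607
Iteration 2:
  f(1.040000) = 0.686545
  f(0.603607) = 0.056771
  x_3 = 0.603607 - 0.056771×(0.603607 - 1.040000)/(0.056771 - 0.686545)
       = 0.564268
Iteration 3:
  f(0.603607) = 0.056771
  f(0.564268) = -0.004508
  x_4 = 0.564268 - (-0.004508)×(0.564268 - 0.603607)/(-0.004508 - 0.056771)
       = 0.567162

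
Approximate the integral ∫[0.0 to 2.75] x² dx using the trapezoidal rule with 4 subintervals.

f(x) = x²
a = 0.0, b = 2.75, n = 4
h = (b - a)/n = 0.687500

Trapezoidal rule: (h/2)[f(x₀) + 2f(x₁) + 2f(x₂) + ... + f(xₙ)]

x_0 = 0.0000, f(x_0) = 0.000000, coefficient = 1
x_1 = 0.6875, f(x_1) = 0.472656, coefficient = 2
x_2 = 1.3750, f(x_2) = 1.890625, coefficient = 2
x_3 = 2.0625, f(x_3) = 4.253906, coefficient = 2
x_4 = 2.7500, f(x_4) = 7.562500, coefficient = 1

I ≈ (0.687500/2) × 20.796875 = 7.148926
Exact value: 6.932292
Error: 0.216634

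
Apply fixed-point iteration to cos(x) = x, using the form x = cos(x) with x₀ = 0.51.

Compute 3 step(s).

Equation: cos(x) = x
Fixed-point form: x = cos(x)
x₀ = 0.51

x_1 = g(0.510000) = 0.872745
x_2 = g(0.872745) = 0.642726
x_3 = g(0.642726) = 0.800465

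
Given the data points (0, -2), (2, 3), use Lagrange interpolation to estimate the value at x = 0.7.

Lagrange interpolation formula:
P(x) = Σ yᵢ × Lᵢ(x)
where Lᵢ(x) = Π_{j≠i} (x - xⱼ)/(xᵢ - xⱼ)

L_0(0.7) = (0.7 - 2)/(0 - 2) = 0.650000
L_1(0.7) = (0.7 - 0)/(2 - 0) = 0.350000

P(0.7) = (-2)×L_0(0.7) + 3×L_1(0.7)
P(0.7) = -0.250000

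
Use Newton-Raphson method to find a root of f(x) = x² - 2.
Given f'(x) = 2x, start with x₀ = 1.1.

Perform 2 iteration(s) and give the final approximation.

f(x) = x² - 2
f'(x) = 2x
x₀ = 1.1

Newton-Raphson formula: x_{n+1} = x_n - f(x_n)/f'(x_n)

Iteration 1:
  f(1.100000) = -0.790000
  f'(1.100000) = 2.200000
  x_1 = 1.100000 - (-0.790000)/2.200000 = 1.459091
Iteration 2:
  f(1.459091) = 0.128946
  f'(1.459091) = 2.918182
  x_2 = 1.459091 - 0.128946/2.918182 = 1.414904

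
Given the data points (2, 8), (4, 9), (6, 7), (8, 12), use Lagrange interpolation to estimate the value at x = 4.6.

Lagrange interpolation formula:
P(x) = Σ yᵢ × Lᵢ(x)
where Lᵢ(x) = Π_{j≠i} (x - xⱼ)/(xᵢ - xⱼ)

L_0(4.6) = (4.6 - 4)/(2 - 4) × (4.6 - 6)/(2 - 6) × (4.6 - 8)/(2 - 8) = -0.059500
L_1(4.6) = (4.6 - 2)/(4 - 2) × (4.6 - 6)/(4 - 6) × (4.6 - 8)/(4 - 8) = 0.773500
L_2(4.6) = (4.6 - 2)/(6 - 2) × (4.6 - 4)/(6 - 4) × (4.6 - 8)/(6 - 8) = 0.331500
L_3(4.6) = (4.6 - 2)/(8 - 2) × (4.6 - 4)/(8 - 4) × (4.6 - 6)/(8 - 6) = -0.045500

P(4.6) = 8×L_0(4.6) + 9×L_1(4.6) + 7×L_2(4.6) + 12×L_3(4.6)
P(4.6) = 8.260000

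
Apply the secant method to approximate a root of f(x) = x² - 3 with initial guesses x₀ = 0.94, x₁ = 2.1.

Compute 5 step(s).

f(x) = x² - 3
x₀ = 0.94, x₁ = 2.1

Secant formula: x_{n+1} = x_n - f(x_n)(x_n - x_{n-1})/(f(x_n) - f(x_{n-1}))

Iteration 1:
  f(0.940000) = -2.116400
  f(2.100000) = 1.410000
  x_2 = 2.100000 - 1.410000×(2.100000 - 0.940000)/(1.410000 - (-2.116400))
       = 1.636184
Iteration 2:
  f(2.100000) = 1.410000
  f(1.636184) = -0.322901
  x_3 = 1.636184 - (-0.322901)×(1.636184 - 2.100000)/(-0.322901 - 1.410000)
       = 1.722610
Iteration 3:
  f(1.636184) = -0.322901
  f(1.722610) = -0.032616
  x_4 = 1.722610 - (-0.032616)×(1.722610 - 1.636184)/(-0.032616 - (-0.322901))
       = 1.732320
Iteration 4:
  f(1.722610) = -0.032616
  f(1.732320) = 0.000934
  x_5 = 1.732320 - 0.000934×(1.732320 - 1.722610)/(0.000934 - (-0.032616))
       = 1.732050
Iteration 5:
  f(1.732320) = 0.000934
  f(1.732050) = -0.000003
  x_6 = 1.732050 - (-0.000003)×(1.732050 - 1.732320)/(-0.000003 - 0.000934)
       = 1.732051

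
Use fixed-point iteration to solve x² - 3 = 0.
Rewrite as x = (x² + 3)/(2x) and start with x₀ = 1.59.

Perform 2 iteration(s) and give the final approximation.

Equation: x² - 3 = 0
Fixed-point form: x = (x² + 3)/(2x)
x₀ = 1.59

x_1 = g(1.590000) = 1.738396
x_2 = g(1.738396) = 1.732062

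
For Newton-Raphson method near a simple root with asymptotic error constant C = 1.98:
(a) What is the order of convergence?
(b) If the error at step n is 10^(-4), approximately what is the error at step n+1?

(a) Newton-Raphson has quadratic (order 2) convergence near simple roots.
    This means |e_{n+1}| ≈ C|e_n|².

(b) With |e_n| = 10^(-4) and C = 1.98:
    |e_{n+1}| ≈ 1.98 × (10^(-4))² = 1.98 × 10^(-8)

(a) 2 (quadratic); (b) |e_{n+1}| ≈ 1.980e-08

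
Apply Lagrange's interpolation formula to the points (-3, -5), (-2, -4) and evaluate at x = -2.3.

Lagrange interpolation formula:
P(x) = Σ yᵢ × Lᵢ(x)
where Lᵢ(x) = Π_{j≠i} (x - xⱼ)/(xᵢ - xⱼ)

L_0(-2.3) = (-2.3 - (-2))/(-3 - (-2)) = 0.300000
L_1(-2.3) = (-2.3 - (-3))/(-2 - (-3)) = 0.700000

P(-2.3) = (-5)×L_0(-2.3) + (-4)×L_1(-2.3)
P(-2.3) = -4.300000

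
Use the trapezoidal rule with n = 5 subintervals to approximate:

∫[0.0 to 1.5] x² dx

f(x) = x²
a = 0.0, b = 1.5, n = 5
h = (b - a)/n = 0.300000

Trapezoidal rule: (h/2)[f(x₀) + 2f(x₁) + 2f(x₂) + ... + f(xₙ)]

x_0 = 0.0000, f(x_0) = 0.000000, coefficient = 1
x_1 = 0.3000, f(x_1) = 0.090000, coefficient = 2
x_2 = 0.6000, f(x_2) = 0.360000, coefficient = 2
x_3 = 0.9000, f(x_3) = 0.810000, coefficient = 2
x_4 = 1.2000, f(x_4) = 1.440000, coefficient = 2
x_5 = 1.5000, f(x_5) = 2.250000, coefficient = 1

I ≈ (0.300000/2) × 7.650000 = 1.147500
Exact value: 1.125000
Error: 0.022500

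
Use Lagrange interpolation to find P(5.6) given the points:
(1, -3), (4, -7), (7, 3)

Lagrange interpolation formula:
P(x) = Σ yᵢ × Lᵢ(x)
where Lᵢ(x) = Π_{j≠i} (x - xⱼ)/(xᵢ - xⱼ)

L_0(5.6) = (5.6 - 4)/(1 - 4) × (5.6 - 7)/(1 - 7) = -0.124444
L_1(5.6) = (5.6 - 1)/(4 - 1) × (5.6 - 7)/(4 - 7) = 0.715556
L_2(5.6) = (5.6 - 1)/(7 - 1) × (5.6 - 4)/(7 - 4) = 0.408889

P(5.6) = (-3)×L_0(5.6) + (-7)×L_1(5.6) + 3×L_2(5.6)
P(5.6) = -3.408889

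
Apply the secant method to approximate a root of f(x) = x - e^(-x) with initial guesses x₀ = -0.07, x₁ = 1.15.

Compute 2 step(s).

f(x) = x - e^(-x)
x₀ = -0.07, x₁ = 1.15

Secant formula: x_{n+1} = x_n - f(x_n)(x_n - x_{n-1})/(f(x_n) - f(x_{n-1}))

Iteration 1:
  f(-0.070000) = -1.142508
  f(1.150000) = 0.833363
  x_2 = 1.150000 - 0.833363×(1.150000 - (-0.070000))/(0.833363 - (-1.142508))
       = 0.635441
Iteration 2:
  f(1.150000) = 0.833363
  f(0.635441) = 0.105739
  x_3 = 0.635441 - 0.105739×(0.635441 - 1.150000)/(0.105739 - 0.833363)
       = 0.560665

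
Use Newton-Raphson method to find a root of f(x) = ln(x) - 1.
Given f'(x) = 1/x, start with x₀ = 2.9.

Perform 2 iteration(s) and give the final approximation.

f(x) = ln(x) - 1
f'(x) = 1/x
x₀ = 2.9

Newton-Raphson formula: x_{n+1} = x_n - f(x_n)/f'(x_n)

Iteration 1:
  f(2.900000) = 0.064711
  f'(2.900000) = 0.344828
  x_1 = 2.900000 - 0.064711/0.344828 = 2.712339
Iteration 2:
  f(2.712339) = -0.002189
  f'(2.712339) = 0.368685
  x_2 = 2.712339 - (-0.002189)/0.368685 = 2.718275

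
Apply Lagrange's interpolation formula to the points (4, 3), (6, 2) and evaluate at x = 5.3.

Lagrange interpolation formula:
P(x) = Σ yᵢ × Lᵢ(x)
where Lᵢ(x) = Π_{j≠i} (x - xⱼ)/(xᵢ - xⱼ)

L_0(5.3) = (5.3 - 6)/(4 - 6) = 0.350000
L_1(5.3) = (5.3 - 4)/(6 - 4) = 0.650000

P(5.3) = 3×L_0(5.3) + 2×L_1(5.3)
P(5.3) = 2.350000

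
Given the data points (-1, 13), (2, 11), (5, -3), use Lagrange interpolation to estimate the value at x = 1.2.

Lagrange interpolation formula:
P(x) = Σ yᵢ × Lᵢ(x)
where Lᵢ(x) = Π_{j≠i} (x - xⱼ)/(xᵢ - xⱼ)

L_0(1.2) = (1.2 - 2)/(-1 - 2) × (1.2 - 5)/(-1 - 5) = 0.168889
L_1(1.2) = (1.2 - (-1))/(2 - (-1)) × (1.2 - 5)/(2 - 5) = 0.928889
L_2(1.2) = (1.2 - (-1))/(5 - (-1)) × (1.2 - 2)/(5 - 2) = -0.097778

P(1.2) = 13×L_0(1.2) + 11×L_1(1.2) + (-3)×L_2(1.2)
P(1.2) = 12.706667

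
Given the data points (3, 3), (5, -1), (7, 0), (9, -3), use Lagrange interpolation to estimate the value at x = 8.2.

Lagrange interpolation formula:
P(x) = Σ yᵢ × Lᵢ(x)
where Lᵢ(x) = Π_{j≠i} (x - xⱼ)/(xᵢ - xⱼ)

L_0(8.2) = (8.2 - 5)/(3 - 5) × (8.2 - 7)/(3 - 7) × (8.2 - 9)/(3 - 9) = 0.064000
L_1(8.2) = (8.2 - 3)/(5 - 3) × (8.2 - 7)/(5 - 7) × (8.2 - 9)/(5 - 9) = -0.312000
L_2(8.2) = (8.2 - 3)/(7 - 3) × (8.2 - 5)/(7 - 5) × (8.2 - 9)/(7 - 9) = 0.832000
L_3(8.2) = (8.2 - 3)/(9 - 3) × (8.2 - 5)/(9 - 5) × (8.2 - 7)/(9 - 7) = 0.416000

P(8.2) = 3×L_0(8.2) + (-1)×L_1(8.2) + 0×L_2(8.2) + (-3)×L_3(8.2)
P(8.2) = -0.744000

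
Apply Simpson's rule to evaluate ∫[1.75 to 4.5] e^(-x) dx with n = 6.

f(x) = e^(-x)
a = 1.75, b = 4.5, n = 6
h = (b - a)/n = 0.458333

Simpson's rule: (h/3)[f(x₀) + 4f(x₁) + 2f(x₂) + ... + f(xₙ)]

x_0 = 1.7500, f(x_0) = 0.173774, coefficient = 1
x_1 = 2.2083, f(x_1) = 0.109884, coefficient = 4
x_2 = 2.6667, f(x_2) = 0.069483, coefficient = 2
x_3 = 3.1250, f(x_3) = 0.043937, coefficient = 4
x_4 = 3.5833, f(x_4) = 0.027783, coefficient = 2
x_5 = 4.0417, f(x_5) = 0.017568, coefficient = 4
x_6 = 4.5000, f(x_6) = 0.011109, coefficient = 1

I ≈ (0.458333/3) × 1.064971 = 0.162704
Exact value: 0.162665
Error: 0.000039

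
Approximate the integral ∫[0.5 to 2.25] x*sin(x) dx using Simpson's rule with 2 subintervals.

f(x) = x*sin(x)
a = 0.5, b = 2.25, n = 2
h = (b - a)/n = 0.875000

Simpson's rule: (h/3)[f(x₀) + 4f(x₁) + 2f(x₂) + ... + f(xₙ)]

x_0 = 0.5000, f(x_0) = 0.239713, coefficient = 1
x_1 = 1.3750, f(x_1) = 1.348728, coefficient = 4
x_2 = 2.2500, f(x_2) = 1.750665, coefficient = 1

I ≈ (0.875000/3) × 7.385289 = 2.154043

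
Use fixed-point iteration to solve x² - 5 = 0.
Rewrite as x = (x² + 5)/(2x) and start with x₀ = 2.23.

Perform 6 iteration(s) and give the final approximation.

Equation: x² - 5 = 0
Fixed-point form: x = (x² + 5)/(2x)
x₀ = 2.23

x_1 = g(2.230000) = 2.236076
x_2 = g(2.236076) = 2.236068
x_3 = g(2.236068) = 2.236068
x_4 = g(2.236068) = 2.236068
x_5 = g(2.236068) = 2.236068
x_6 = g(2.236068) = 2.236068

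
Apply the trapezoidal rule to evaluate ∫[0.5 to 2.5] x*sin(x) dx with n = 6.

f(x) = x*sin(x)
a = 0.5, b = 2.5, n = 6
h = (b - a)/n = 0.333333

Trapezoidal rule: (h/2)[f(x₀) + 2f(x₁) + 2f(x₂) + ... + f(xₙ)]

x_0 = 0.5000, f(x_0) = 0.239713, coefficient = 1
x_1 = 0.8333, f(x_1) = 0.616814, coefficient = 2
x_2 = 1.1667, f(x_2) = 1.072686, coefficient = 2
x_3 = 1.5000, f(x_3) = 1.496242, coefficient = 2
x_4 = 1.8333, f(x_4) = 1.770514, coefficient = 2
x_5 = 2.1667, f(x_5) = 1.793264, coefficient = 2
x_6 = 2.5000, f(x_6) = 1.496180, coefficient = 1

I ≈ (0.333333/2) × 15.234933 = 2.539156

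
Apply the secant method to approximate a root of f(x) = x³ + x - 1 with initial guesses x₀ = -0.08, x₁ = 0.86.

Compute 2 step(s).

f(x) = x³ + x - 1
x₀ = -0.08, x₁ = 0.86

Secant formula: x_{n+1} = x_n - f(x_n)(x_n - x_{n-1})/(f(x_n) - f(x_{n-1}))

Iteration 1:
  f(-0.080000) = -1.080512
  f(0.860000) = 0.496056
  x_2 = 0.860000 - 0.496056×(0.860000 - (-0.080000))/(0.496056 - (-1.080512))
       = 0.564236
Iteration 2:
  f(0.860000) = 0.496056
  f(0.564236) = -0.256133
  x_3 = 0.564236 - (-0.256133)×(0.564236 - 0.860000)/(-0.256133 - 0.496056)
       = 0.664948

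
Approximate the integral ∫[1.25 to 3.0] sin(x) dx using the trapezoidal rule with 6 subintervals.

f(x) = sin(x)
a = 1.25, b = 3.0, n = 6
h = (b - a)/n = 0.291667

Trapezoidal rule: (h/2)[f(x₀) + 2f(x₁) + 2f(x₂) + ... + f(xₙ)]

x_0 = 1.2500, f(x_0) = 0.948985, coefficient = 1
x_1 = 1.5417, f(x_1) = 0.999576, coefficient = 2
x_2 = 1.8333, f(x_2) = 0.965735, coefficient = 2
x_3 = 2.1250, f(x_3) = 0.850320, coefficient = 2
x_4 = 2.4167, f(x_4) = 0.663080, coefficient = 2
x_5 = 2.7083, f(x_5) = 0.419831, coefficient = 2
x_6 = 3.0000, f(x_6) = 0.141120, coefficient = 1

I ≈ (0.291667/2) × 8.887188 = 1.296048
Exact value: 1.305315
Error: 0.009267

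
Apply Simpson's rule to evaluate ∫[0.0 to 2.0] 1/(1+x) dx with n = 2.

f(x) = 1/(1+x)
a = 0.0, b = 2.0, n = 2
h = (b - a)/n = 1.000000

Simpson's rule: (h/3)[f(x₀) + 4f(x₁) + 2f(x₂) + ... + f(xₙ)]

x_0 = 0.0000, f(x_0) = 1.000000, coefficient = 1
x_1 = 1.0000, f(x_1) = 0.500000, coefficient = 4
x_2 = 2.0000, f(x_2) = 0.333333, coefficient = 1

I ≈ (1.000000/3) × 3.333333 = 1.111111
Exact value: 1.098612
Error: 0.012499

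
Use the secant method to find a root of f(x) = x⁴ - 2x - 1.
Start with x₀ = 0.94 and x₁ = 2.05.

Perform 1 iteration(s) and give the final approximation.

f(x) = x⁴ - 2x - 1
x₀ = 0.94, x₁ = 2.05

Secant formula: x_{n+1} = x_n - f(x_n)(x_n - x_{n-1})/(f(x_n) - f(x_{n-1}))

Iteration 1:
  f(0.940000) = -2.099251
  f(2.050000) = 12.561006
  x_2 = 2.050000 - 12.561006×(2.050000 - 0.940000)/(12.561006 - (-2.099251))
       = 1.098945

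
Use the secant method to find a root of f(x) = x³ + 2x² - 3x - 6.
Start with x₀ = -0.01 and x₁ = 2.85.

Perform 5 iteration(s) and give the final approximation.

f(x) = x³ + 2x² - 3x - 6
x₀ = -0.01, x₁ = 2.85

Secant formula: x_{n+1} = x_n - f(x_n)(x_n - x_{n-1})/(f(x_n) - f(x_{n-1}))

Iteration 1:
  f(-0.010000) = -5.969801
  f(2.850000) = 24.844125
  x_2 = 2.850000 - 24.844125×(2.850000 - (-0.010000))/(24.844125 - (-5.969801))
       = 0.544088
Iteration 2:
  f(2.850000) = 24.844125
  f(0.544088) = -6.879133
  x_3 = 0.544088 - (-6.879133)×(0.544088 - 2.850000)/(-6.879133 - 24.844125)
       = 1.044121
Iteration 3:
  f(0.544088) = -6.879133
  f(1.044121) = -5.813696
  x_4 = 1.044121 - (-5.813696)×(1.044121 - 0.544088)/(-5.813696 - (-6.879133))
       = 3.772617
Iteration 4:
  f(1.044121) = -5.813696
  f(3.772617) = 64.841715
  x_5 = 3.772617 - 64.841715×(3.772617 - 1.044121)/(64.841715 - (-5.813696))
       = 1.268628
Iteration 5:
  f(3.772617) = 64.841715
  f(1.268628) = -4.545297
  x_6 = 1.268628 - (-4.545297)×(1.268628 - 3.772617)/(-4.545297 - 64.841715)
       = 1.432656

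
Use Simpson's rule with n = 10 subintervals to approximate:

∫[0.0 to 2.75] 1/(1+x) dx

f(x) = 1/(1+x)
a = 0.0, b = 2.75, n = 10
h = (b - a)/n = 0.275000

Simpson's rule: (h/3)[f(x₀) + 4f(x₁) + 2f(x₂) + ... + f(xₙ)]

x_0 = 0.0000, f(x_0) = 1.000000, coefficient = 1
x_1 = 0.2750, f(x_1) = 0.784314, coefficient = 4
x_2 = 0.5500, f(x_2) = 0.645161, coefficient = 2
x_3 = 0.8250, f(x_3) = 0.547945, coefficient = 4
x_4 = 1.1000, f(x_4) = 0.476190, coefficient = 2
x_5 = 1.3750, f(x_5) = 0.421053, coefficient = 4
x_6 = 1.6500, f(x_6) = 0.377358, coefficient = 2
x_7 = 1.9250, f(x_7) = 0.341880, coefficient = 4
x_8 = 2.2000, f(x_8) = 0.312500, coefficient = 2
x_9 = 2.4750, f(x_9) = 0.287770, coefficient = 4
x_10 = 2.7500, f(x_10) = 0.266667, coefficient = 1

I ≈ (0.275000/3) × 14.420934 = 1.321919
Exact value: 1.321756
Error: 0.000163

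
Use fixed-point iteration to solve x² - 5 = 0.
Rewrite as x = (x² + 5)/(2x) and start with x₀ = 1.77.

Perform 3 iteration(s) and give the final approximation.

Equation: x² - 5 = 0
Fixed-point form: x = (x² + 5)/(2x)
x₀ = 1.77

x_1 = g(1.770000) = 2.297429
x_2 = g(2.297429) = 2.236887
x_3 = g(2.236887) = 2.236068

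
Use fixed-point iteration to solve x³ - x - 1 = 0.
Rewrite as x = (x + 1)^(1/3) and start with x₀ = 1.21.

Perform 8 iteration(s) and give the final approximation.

Equation: x³ - x - 1 = 0
Fixed-point form: x = (x + 1)^(1/3)
x₀ = 1.21

x_1 = g(1.210000) = 1.302559
x_2 = g(1.302559) = 1.320496
x_3 = g(1.320496) = 1.323915
x_4 = g(1.323915) = 1.324566
x_5 = g(1.324566) = 1.324689
x_6 = g(1.324689) = 1.324712
x_7 = g(1.324712) = 1.324717
x_8 = g(1.324717) = 1.324718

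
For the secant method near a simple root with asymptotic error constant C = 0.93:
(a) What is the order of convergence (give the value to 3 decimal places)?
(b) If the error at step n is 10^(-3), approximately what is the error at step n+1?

(a) Secant method has superlinear convergence with order φ = (1+√5)/2 ≈ 1.618.
    This means |e_{n+1}| ≈ C|e_n|^1.618.

(b) With |e_n| = 10^(-3) and C = 0.93:
    |e_{n+1}| ≈ 0.93 × (10^(-3))^1.618 = 0.93 × 10^(-4.85)

(a) ≈ 1.618 (golden ratio); (b) |e_{n+1}| ≈ 1.301e-05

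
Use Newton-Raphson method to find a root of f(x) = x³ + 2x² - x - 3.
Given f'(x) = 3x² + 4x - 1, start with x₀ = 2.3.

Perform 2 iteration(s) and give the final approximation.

f(x) = x³ + 2x² - x - 3
f'(x) = 3x² + 4x - 1
x₀ = 2.3

Newton-Raphson formula: x_{n+1} = x_n - f(x_n)/f'(x_n)

Iteration 1:
  f(2.300000) = 17.447000
  f'(2.300000) = 24.070000
  x_1 = 2.300000 - 17.447000/24.070000 = 1.575156
Iteration 2:
  f(1.575156) = 4.295220
  f'(1.575156) = 12.743971
  x_2 = 1.575156 - 4.295220/12.743971 = 1.238116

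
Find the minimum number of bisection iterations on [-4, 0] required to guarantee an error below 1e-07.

We need (b-a)/2^n ≤ 1e-07
(0 - (-4))/2^n ≤ 1e-07
4/2^n ≤ 1e-07
2^n ≥ 40000000
n ≥ log₂(40000000) = 25.25
n ≥ 26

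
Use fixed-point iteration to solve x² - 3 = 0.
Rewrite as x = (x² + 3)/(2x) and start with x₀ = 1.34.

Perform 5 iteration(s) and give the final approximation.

Equation: x² - 3 = 0
Fixed-point form: x = (x² + 3)/(2x)
x₀ = 1.34

x_1 = g(1.340000) = 1.789403
x_2 = g(1.789403) = 1.732970
x_3 = g(1.732970) = 1.732051
x_4 = g(1.732051) = 1.732051
x_5 = g(1.732051) = 1.732051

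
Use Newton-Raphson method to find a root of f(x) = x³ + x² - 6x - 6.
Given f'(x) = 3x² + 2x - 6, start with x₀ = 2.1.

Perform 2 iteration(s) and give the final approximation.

f(x) = x³ + x² - 6x - 6
f'(x) = 3x² + 2x - 6
x₀ = 2.1

Newton-Raphson formula: x_{n+1} = x_n - f(x_n)/f'(x_n)

Iteration 1:
  f(2.100000) = -4.929000
  f'(2.100000) = 11.430000
  x_1 = 2.100000 - (-4.929000)/11.430000 = 2.531234
Iteration 2:
  f(2.531234) = 1.437719
  f'(2.531234) = 18.283898
  x_2 = 2.531234 - 1.437719/18.283898 = 2.452601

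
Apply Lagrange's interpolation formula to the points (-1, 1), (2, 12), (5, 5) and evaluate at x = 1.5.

Lagrange interpolation formula:
P(x) = Σ yᵢ × Lᵢ(x)
where Lᵢ(x) = Π_{j≠i} (x - xⱼ)/(xᵢ - xⱼ)

L_0(1.5) = (1.5 - 2)/(-1 - 2) × (1.5 - 5)/(-1 - 5) = 0.097222
L_1(1.5) = (1.5 - (-1))/(2 - (-1)) × (1.5 - 5)/(2 - 5) = 0.972222
L_2(1.5) = (1.5 - (-1))/(5 - (-1)) × (1.5 - 2)/(5 - 2) = -0.069444

P(1.5) = 1×L_0(1.5) + 12×L_1(1.5) + 5×L_2(1.5)
P(1.5) = 11.416667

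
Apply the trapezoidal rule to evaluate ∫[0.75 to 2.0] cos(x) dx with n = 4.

f(x) = cos(x)
a = 0.75, b = 2.0, n = 4
h = (b - a)/n = 0.312500

Trapezoidal rule: (h/2)[f(x₀) + 2f(x₁) + 2f(x₂) + ... + f(xₙ)]

x_0 = 0.7500, f(x_0) = 0.731689, coefficient = 1
x_1 = 1.0625, f(x_1) = 0.486690, coefficient = 2
x_2 = 1.3750, f(x_2) = 0.194548, coefficient = 2
x_3 = 1.6875, f(x_3) = -0.116439, coefficient = 2
x_4 = 2.0000, f(x_4) = -0.416147, coefficient = 1

I ≈ (0.312500/2) × 1.445139 = 0.225803
Exact value: 0.227659
Error: 0.001856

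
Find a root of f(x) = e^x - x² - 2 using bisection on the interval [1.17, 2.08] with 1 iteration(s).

f(x) = e^x - x² - 2
Initial interval: [1.17, 2.08]

Iteration 1:
  c_1 = (1.170000 + 2.080000)/2 = 1.625000
  f(c_1) = f(1.625000) = 0.437794
  f(a) × f(c) < 0, new interval: [1.170000, 1.625000]

After 1 iteration(s), the approximation is c_1 = 1.625000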